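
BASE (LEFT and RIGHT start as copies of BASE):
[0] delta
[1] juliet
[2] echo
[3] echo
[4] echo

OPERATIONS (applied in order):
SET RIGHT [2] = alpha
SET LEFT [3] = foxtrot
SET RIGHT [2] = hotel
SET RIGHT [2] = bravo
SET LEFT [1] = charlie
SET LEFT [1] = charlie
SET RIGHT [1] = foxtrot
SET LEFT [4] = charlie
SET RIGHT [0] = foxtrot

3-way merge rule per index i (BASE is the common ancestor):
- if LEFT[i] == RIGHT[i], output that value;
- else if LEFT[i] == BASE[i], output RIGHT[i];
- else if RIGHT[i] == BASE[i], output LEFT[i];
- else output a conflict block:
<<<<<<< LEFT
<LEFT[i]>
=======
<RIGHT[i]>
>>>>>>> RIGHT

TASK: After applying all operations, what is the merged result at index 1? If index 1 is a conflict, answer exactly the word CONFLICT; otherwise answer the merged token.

Final LEFT:  [delta, charlie, echo, foxtrot, charlie]
Final RIGHT: [foxtrot, foxtrot, bravo, echo, echo]
i=0: L=delta=BASE, R=foxtrot -> take RIGHT -> foxtrot
i=1: BASE=juliet L=charlie R=foxtrot all differ -> CONFLICT
i=2: L=echo=BASE, R=bravo -> take RIGHT -> bravo
i=3: L=foxtrot, R=echo=BASE -> take LEFT -> foxtrot
i=4: L=charlie, R=echo=BASE -> take LEFT -> charlie
Index 1 -> CONFLICT

Answer: CONFLICT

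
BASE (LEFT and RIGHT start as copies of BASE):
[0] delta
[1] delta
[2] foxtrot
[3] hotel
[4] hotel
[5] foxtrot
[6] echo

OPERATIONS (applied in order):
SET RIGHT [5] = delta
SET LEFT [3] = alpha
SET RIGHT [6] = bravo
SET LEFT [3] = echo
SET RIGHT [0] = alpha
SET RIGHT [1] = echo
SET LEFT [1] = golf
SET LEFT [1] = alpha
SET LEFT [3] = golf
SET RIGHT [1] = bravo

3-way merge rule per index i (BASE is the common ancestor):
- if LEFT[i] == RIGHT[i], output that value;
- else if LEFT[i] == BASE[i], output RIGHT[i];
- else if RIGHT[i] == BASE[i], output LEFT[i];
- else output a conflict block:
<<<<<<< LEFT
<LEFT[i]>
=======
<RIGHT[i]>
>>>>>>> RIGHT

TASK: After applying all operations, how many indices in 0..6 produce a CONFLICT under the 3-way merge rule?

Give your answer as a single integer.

Final LEFT:  [delta, alpha, foxtrot, golf, hotel, foxtrot, echo]
Final RIGHT: [alpha, bravo, foxtrot, hotel, hotel, delta, bravo]
i=0: L=delta=BASE, R=alpha -> take RIGHT -> alpha
i=1: BASE=delta L=alpha R=bravo all differ -> CONFLICT
i=2: L=foxtrot R=foxtrot -> agree -> foxtrot
i=3: L=golf, R=hotel=BASE -> take LEFT -> golf
i=4: L=hotel R=hotel -> agree -> hotel
i=5: L=foxtrot=BASE, R=delta -> take RIGHT -> delta
i=6: L=echo=BASE, R=bravo -> take RIGHT -> bravo
Conflict count: 1

Answer: 1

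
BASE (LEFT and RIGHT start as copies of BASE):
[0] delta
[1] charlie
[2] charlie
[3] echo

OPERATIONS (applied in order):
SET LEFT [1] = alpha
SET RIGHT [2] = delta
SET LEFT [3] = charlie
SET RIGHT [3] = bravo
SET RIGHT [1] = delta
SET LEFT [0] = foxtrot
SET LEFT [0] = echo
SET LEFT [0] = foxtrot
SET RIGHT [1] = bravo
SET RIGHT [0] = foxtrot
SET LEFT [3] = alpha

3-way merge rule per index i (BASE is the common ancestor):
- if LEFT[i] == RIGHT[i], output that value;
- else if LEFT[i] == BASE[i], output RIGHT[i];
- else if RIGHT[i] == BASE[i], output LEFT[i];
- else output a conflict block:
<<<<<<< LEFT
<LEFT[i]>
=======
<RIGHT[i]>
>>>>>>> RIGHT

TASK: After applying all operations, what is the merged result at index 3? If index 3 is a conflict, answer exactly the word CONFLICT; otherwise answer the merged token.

Answer: CONFLICT

Derivation:
Final LEFT:  [foxtrot, alpha, charlie, alpha]
Final RIGHT: [foxtrot, bravo, delta, bravo]
i=0: L=foxtrot R=foxtrot -> agree -> foxtrot
i=1: BASE=charlie L=alpha R=bravo all differ -> CONFLICT
i=2: L=charlie=BASE, R=delta -> take RIGHT -> delta
i=3: BASE=echo L=alpha R=bravo all differ -> CONFLICT
Index 3 -> CONFLICT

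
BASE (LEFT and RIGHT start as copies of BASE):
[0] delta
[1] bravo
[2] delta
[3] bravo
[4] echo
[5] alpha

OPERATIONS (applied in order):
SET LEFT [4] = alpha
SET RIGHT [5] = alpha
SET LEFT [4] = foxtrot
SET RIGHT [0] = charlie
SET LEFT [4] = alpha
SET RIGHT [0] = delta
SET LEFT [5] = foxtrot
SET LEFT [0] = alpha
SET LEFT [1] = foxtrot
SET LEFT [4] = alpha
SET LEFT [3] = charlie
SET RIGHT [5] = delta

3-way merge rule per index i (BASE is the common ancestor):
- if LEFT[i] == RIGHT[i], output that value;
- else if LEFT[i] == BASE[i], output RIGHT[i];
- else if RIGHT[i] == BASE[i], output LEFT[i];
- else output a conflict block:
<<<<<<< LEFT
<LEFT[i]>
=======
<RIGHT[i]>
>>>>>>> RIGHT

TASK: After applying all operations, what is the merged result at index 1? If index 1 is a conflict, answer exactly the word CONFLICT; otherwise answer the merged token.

Answer: foxtrot

Derivation:
Final LEFT:  [alpha, foxtrot, delta, charlie, alpha, foxtrot]
Final RIGHT: [delta, bravo, delta, bravo, echo, delta]
i=0: L=alpha, R=delta=BASE -> take LEFT -> alpha
i=1: L=foxtrot, R=bravo=BASE -> take LEFT -> foxtrot
i=2: L=delta R=delta -> agree -> delta
i=3: L=charlie, R=bravo=BASE -> take LEFT -> charlie
i=4: L=alpha, R=echo=BASE -> take LEFT -> alpha
i=5: BASE=alpha L=foxtrot R=delta all differ -> CONFLICT
Index 1 -> foxtrot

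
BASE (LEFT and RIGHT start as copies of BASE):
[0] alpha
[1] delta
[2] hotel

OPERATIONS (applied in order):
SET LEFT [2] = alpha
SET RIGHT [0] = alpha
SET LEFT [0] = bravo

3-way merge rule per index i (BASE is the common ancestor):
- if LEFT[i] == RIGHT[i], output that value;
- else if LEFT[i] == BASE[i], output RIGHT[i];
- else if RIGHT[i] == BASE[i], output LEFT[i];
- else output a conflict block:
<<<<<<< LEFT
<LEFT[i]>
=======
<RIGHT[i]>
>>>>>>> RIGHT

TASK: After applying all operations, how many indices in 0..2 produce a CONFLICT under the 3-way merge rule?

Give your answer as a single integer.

Final LEFT:  [bravo, delta, alpha]
Final RIGHT: [alpha, delta, hotel]
i=0: L=bravo, R=alpha=BASE -> take LEFT -> bravo
i=1: L=delta R=delta -> agree -> delta
i=2: L=alpha, R=hotel=BASE -> take LEFT -> alpha
Conflict count: 0

Answer: 0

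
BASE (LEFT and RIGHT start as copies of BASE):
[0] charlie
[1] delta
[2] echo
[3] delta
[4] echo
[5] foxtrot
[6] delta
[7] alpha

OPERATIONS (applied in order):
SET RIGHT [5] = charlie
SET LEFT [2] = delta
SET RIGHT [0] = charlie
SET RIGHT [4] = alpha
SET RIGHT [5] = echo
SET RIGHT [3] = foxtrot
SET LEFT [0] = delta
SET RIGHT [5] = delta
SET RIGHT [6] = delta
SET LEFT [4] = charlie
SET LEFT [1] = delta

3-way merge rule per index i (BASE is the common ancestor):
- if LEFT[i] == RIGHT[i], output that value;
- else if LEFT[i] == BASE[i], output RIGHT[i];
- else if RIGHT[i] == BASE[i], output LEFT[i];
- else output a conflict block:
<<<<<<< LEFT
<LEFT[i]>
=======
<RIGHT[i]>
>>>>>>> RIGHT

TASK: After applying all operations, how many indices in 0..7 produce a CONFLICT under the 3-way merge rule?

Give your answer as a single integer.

Answer: 1

Derivation:
Final LEFT:  [delta, delta, delta, delta, charlie, foxtrot, delta, alpha]
Final RIGHT: [charlie, delta, echo, foxtrot, alpha, delta, delta, alpha]
i=0: L=delta, R=charlie=BASE -> take LEFT -> delta
i=1: L=delta R=delta -> agree -> delta
i=2: L=delta, R=echo=BASE -> take LEFT -> delta
i=3: L=delta=BASE, R=foxtrot -> take RIGHT -> foxtrot
i=4: BASE=echo L=charlie R=alpha all differ -> CONFLICT
i=5: L=foxtrot=BASE, R=delta -> take RIGHT -> delta
i=6: L=delta R=delta -> agree -> delta
i=7: L=alpha R=alpha -> agree -> alpha
Conflict count: 1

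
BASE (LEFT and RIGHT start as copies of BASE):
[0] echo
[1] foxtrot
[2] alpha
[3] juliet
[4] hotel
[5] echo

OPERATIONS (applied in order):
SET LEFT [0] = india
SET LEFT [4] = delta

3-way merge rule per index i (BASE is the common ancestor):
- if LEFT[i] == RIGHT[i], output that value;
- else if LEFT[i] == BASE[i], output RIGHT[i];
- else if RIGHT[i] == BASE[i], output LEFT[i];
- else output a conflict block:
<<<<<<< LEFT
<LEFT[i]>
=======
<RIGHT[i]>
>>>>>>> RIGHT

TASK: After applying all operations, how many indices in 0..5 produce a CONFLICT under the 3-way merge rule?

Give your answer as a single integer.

Answer: 0

Derivation:
Final LEFT:  [india, foxtrot, alpha, juliet, delta, echo]
Final RIGHT: [echo, foxtrot, alpha, juliet, hotel, echo]
i=0: L=india, R=echo=BASE -> take LEFT -> india
i=1: L=foxtrot R=foxtrot -> agree -> foxtrot
i=2: L=alpha R=alpha -> agree -> alpha
i=3: L=juliet R=juliet -> agree -> juliet
i=4: L=delta, R=hotel=BASE -> take LEFT -> delta
i=5: L=echo R=echo -> agree -> echo
Conflict count: 0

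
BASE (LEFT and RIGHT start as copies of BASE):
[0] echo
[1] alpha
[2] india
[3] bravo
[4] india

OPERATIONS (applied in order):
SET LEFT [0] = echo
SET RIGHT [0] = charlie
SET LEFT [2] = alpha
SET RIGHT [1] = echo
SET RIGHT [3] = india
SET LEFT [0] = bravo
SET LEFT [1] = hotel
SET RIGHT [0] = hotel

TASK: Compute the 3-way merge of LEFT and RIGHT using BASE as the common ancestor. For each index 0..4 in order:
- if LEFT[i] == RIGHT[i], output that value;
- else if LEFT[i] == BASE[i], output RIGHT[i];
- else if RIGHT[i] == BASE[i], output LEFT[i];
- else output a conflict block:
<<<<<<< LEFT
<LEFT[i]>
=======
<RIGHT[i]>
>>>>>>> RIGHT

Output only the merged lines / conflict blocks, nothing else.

Answer: <<<<<<< LEFT
bravo
=======
hotel
>>>>>>> RIGHT
<<<<<<< LEFT
hotel
=======
echo
>>>>>>> RIGHT
alpha
india
india

Derivation:
Final LEFT:  [bravo, hotel, alpha, bravo, india]
Final RIGHT: [hotel, echo, india, india, india]
i=0: BASE=echo L=bravo R=hotel all differ -> CONFLICT
i=1: BASE=alpha L=hotel R=echo all differ -> CONFLICT
i=2: L=alpha, R=india=BASE -> take LEFT -> alpha
i=3: L=bravo=BASE, R=india -> take RIGHT -> india
i=4: L=india R=india -> agree -> india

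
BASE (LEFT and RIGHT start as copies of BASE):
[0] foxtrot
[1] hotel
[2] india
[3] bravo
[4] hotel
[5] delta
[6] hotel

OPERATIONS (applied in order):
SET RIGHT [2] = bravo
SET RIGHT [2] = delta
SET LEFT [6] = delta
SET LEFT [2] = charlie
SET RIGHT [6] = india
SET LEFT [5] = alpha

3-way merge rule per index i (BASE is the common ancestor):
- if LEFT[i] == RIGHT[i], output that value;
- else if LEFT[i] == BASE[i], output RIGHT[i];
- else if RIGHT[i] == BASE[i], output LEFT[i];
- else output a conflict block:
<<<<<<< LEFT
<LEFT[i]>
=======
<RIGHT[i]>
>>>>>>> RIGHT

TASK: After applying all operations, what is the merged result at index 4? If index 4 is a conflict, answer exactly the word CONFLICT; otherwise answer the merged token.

Final LEFT:  [foxtrot, hotel, charlie, bravo, hotel, alpha, delta]
Final RIGHT: [foxtrot, hotel, delta, bravo, hotel, delta, india]
i=0: L=foxtrot R=foxtrot -> agree -> foxtrot
i=1: L=hotel R=hotel -> agree -> hotel
i=2: BASE=india L=charlie R=delta all differ -> CONFLICT
i=3: L=bravo R=bravo -> agree -> bravo
i=4: L=hotel R=hotel -> agree -> hotel
i=5: L=alpha, R=delta=BASE -> take LEFT -> alpha
i=6: BASE=hotel L=delta R=india all differ -> CONFLICT
Index 4 -> hotel

Answer: hotel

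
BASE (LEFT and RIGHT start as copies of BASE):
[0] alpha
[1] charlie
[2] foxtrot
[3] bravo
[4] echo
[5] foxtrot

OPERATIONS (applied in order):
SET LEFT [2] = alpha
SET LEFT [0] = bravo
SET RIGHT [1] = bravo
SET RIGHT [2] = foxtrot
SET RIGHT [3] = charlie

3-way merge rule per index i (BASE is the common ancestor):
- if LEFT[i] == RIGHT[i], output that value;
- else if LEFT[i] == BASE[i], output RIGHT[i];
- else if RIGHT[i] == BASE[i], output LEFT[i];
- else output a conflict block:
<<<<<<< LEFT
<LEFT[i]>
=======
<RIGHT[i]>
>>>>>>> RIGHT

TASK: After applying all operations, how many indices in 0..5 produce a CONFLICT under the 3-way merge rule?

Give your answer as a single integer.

Final LEFT:  [bravo, charlie, alpha, bravo, echo, foxtrot]
Final RIGHT: [alpha, bravo, foxtrot, charlie, echo, foxtrot]
i=0: L=bravo, R=alpha=BASE -> take LEFT -> bravo
i=1: L=charlie=BASE, R=bravo -> take RIGHT -> bravo
i=2: L=alpha, R=foxtrot=BASE -> take LEFT -> alpha
i=3: L=bravo=BASE, R=charlie -> take RIGHT -> charlie
i=4: L=echo R=echo -> agree -> echo
i=5: L=foxtrot R=foxtrot -> agree -> foxtrot
Conflict count: 0

Answer: 0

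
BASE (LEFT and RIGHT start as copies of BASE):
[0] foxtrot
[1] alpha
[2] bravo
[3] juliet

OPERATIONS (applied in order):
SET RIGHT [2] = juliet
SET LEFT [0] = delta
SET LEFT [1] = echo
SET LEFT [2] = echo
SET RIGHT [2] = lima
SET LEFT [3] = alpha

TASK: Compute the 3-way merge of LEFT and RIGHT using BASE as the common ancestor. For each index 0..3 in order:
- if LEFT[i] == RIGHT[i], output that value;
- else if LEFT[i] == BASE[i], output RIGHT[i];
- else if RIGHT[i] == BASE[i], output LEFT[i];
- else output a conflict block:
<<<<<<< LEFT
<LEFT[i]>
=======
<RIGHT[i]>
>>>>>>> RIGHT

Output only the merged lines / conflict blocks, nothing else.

Answer: delta
echo
<<<<<<< LEFT
echo
=======
lima
>>>>>>> RIGHT
alpha

Derivation:
Final LEFT:  [delta, echo, echo, alpha]
Final RIGHT: [foxtrot, alpha, lima, juliet]
i=0: L=delta, R=foxtrot=BASE -> take LEFT -> delta
i=1: L=echo, R=alpha=BASE -> take LEFT -> echo
i=2: BASE=bravo L=echo R=lima all differ -> CONFLICT
i=3: L=alpha, R=juliet=BASE -> take LEFT -> alpha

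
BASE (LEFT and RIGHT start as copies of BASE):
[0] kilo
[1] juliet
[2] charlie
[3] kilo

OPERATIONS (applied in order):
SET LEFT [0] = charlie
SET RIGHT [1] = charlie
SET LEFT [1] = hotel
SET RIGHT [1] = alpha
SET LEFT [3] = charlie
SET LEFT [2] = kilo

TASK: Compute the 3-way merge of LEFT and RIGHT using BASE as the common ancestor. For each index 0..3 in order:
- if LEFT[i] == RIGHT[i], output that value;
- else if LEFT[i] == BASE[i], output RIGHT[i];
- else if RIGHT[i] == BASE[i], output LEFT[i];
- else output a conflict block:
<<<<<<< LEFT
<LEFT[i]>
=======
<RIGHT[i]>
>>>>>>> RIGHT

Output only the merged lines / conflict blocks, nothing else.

Final LEFT:  [charlie, hotel, kilo, charlie]
Final RIGHT: [kilo, alpha, charlie, kilo]
i=0: L=charlie, R=kilo=BASE -> take LEFT -> charlie
i=1: BASE=juliet L=hotel R=alpha all differ -> CONFLICT
i=2: L=kilo, R=charlie=BASE -> take LEFT -> kilo
i=3: L=charlie, R=kilo=BASE -> take LEFT -> charlie

Answer: charlie
<<<<<<< LEFT
hotel
=======
alpha
>>>>>>> RIGHT
kilo
charlie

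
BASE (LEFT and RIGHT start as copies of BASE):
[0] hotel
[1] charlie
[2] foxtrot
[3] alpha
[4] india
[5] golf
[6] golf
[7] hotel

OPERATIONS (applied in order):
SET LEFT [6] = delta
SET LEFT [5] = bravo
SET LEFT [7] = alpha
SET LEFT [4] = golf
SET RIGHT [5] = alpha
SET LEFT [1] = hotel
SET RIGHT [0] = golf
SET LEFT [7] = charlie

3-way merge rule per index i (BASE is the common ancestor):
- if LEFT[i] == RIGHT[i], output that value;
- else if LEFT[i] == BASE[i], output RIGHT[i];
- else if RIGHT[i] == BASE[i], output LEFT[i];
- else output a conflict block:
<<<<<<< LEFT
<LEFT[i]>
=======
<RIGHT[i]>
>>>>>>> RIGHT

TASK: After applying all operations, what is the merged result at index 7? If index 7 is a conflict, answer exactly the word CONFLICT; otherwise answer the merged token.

Answer: charlie

Derivation:
Final LEFT:  [hotel, hotel, foxtrot, alpha, golf, bravo, delta, charlie]
Final RIGHT: [golf, charlie, foxtrot, alpha, india, alpha, golf, hotel]
i=0: L=hotel=BASE, R=golf -> take RIGHT -> golf
i=1: L=hotel, R=charlie=BASE -> take LEFT -> hotel
i=2: L=foxtrot R=foxtrot -> agree -> foxtrot
i=3: L=alpha R=alpha -> agree -> alpha
i=4: L=golf, R=india=BASE -> take LEFT -> golf
i=5: BASE=golf L=bravo R=alpha all differ -> CONFLICT
i=6: L=delta, R=golf=BASE -> take LEFT -> delta
i=7: L=charlie, R=hotel=BASE -> take LEFT -> charlie
Index 7 -> charlie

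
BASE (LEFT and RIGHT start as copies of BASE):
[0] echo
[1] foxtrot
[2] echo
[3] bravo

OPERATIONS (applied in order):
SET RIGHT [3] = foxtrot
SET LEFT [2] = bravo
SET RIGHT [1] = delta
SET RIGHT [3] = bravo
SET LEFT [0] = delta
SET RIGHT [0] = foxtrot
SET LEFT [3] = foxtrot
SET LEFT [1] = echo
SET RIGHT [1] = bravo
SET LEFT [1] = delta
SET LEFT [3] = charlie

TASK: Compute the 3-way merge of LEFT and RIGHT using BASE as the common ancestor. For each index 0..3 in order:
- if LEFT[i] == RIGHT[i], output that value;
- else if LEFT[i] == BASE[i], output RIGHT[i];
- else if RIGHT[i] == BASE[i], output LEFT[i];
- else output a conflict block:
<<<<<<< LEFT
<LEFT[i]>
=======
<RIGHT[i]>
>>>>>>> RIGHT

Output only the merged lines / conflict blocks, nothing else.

Final LEFT:  [delta, delta, bravo, charlie]
Final RIGHT: [foxtrot, bravo, echo, bravo]
i=0: BASE=echo L=delta R=foxtrot all differ -> CONFLICT
i=1: BASE=foxtrot L=delta R=bravo all differ -> CONFLICT
i=2: L=bravo, R=echo=BASE -> take LEFT -> bravo
i=3: L=charlie, R=bravo=BASE -> take LEFT -> charlie

Answer: <<<<<<< LEFT
delta
=======
foxtrot
>>>>>>> RIGHT
<<<<<<< LEFT
delta
=======
bravo
>>>>>>> RIGHT
bravo
charlie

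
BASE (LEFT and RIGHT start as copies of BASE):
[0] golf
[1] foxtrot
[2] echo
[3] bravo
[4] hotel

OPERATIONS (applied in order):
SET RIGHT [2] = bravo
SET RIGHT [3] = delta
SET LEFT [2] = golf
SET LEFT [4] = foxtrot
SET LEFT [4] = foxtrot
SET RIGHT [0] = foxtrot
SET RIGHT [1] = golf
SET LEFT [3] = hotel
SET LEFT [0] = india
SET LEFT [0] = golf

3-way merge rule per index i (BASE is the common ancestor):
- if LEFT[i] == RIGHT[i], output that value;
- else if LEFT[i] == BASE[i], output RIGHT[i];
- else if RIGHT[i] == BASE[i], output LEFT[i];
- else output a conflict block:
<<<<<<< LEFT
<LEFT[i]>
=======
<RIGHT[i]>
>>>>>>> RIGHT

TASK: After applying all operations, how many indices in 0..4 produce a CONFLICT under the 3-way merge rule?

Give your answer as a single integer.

Final LEFT:  [golf, foxtrot, golf, hotel, foxtrot]
Final RIGHT: [foxtrot, golf, bravo, delta, hotel]
i=0: L=golf=BASE, R=foxtrot -> take RIGHT -> foxtrot
i=1: L=foxtrot=BASE, R=golf -> take RIGHT -> golf
i=2: BASE=echo L=golf R=bravo all differ -> CONFLICT
i=3: BASE=bravo L=hotel R=delta all differ -> CONFLICT
i=4: L=foxtrot, R=hotel=BASE -> take LEFT -> foxtrot
Conflict count: 2

Answer: 2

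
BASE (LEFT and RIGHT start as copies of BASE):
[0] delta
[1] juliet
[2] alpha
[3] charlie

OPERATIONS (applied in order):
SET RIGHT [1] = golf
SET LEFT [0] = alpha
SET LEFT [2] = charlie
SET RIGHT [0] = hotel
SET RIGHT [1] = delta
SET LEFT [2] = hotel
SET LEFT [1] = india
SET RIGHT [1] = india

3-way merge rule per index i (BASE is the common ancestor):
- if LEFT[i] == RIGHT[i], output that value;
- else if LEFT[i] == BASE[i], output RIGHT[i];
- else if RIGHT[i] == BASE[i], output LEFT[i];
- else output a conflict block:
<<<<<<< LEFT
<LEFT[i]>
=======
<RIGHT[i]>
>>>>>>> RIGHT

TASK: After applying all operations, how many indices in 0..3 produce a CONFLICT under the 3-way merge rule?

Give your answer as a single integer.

Answer: 1

Derivation:
Final LEFT:  [alpha, india, hotel, charlie]
Final RIGHT: [hotel, india, alpha, charlie]
i=0: BASE=delta L=alpha R=hotel all differ -> CONFLICT
i=1: L=india R=india -> agree -> india
i=2: L=hotel, R=alpha=BASE -> take LEFT -> hotel
i=3: L=charlie R=charlie -> agree -> charlie
Conflict count: 1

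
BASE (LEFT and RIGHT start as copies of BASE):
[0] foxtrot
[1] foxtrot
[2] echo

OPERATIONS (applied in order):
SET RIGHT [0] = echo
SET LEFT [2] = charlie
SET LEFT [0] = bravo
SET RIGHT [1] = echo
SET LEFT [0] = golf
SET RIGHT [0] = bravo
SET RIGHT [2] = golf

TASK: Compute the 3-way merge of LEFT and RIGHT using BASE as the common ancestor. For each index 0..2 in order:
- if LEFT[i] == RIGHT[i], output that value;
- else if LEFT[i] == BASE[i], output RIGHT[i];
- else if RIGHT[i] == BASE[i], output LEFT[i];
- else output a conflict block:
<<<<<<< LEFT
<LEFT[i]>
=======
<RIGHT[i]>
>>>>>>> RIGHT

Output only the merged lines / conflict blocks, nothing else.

Answer: <<<<<<< LEFT
golf
=======
bravo
>>>>>>> RIGHT
echo
<<<<<<< LEFT
charlie
=======
golf
>>>>>>> RIGHT

Derivation:
Final LEFT:  [golf, foxtrot, charlie]
Final RIGHT: [bravo, echo, golf]
i=0: BASE=foxtrot L=golf R=bravo all differ -> CONFLICT
i=1: L=foxtrot=BASE, R=echo -> take RIGHT -> echo
i=2: BASE=echo L=charlie R=golf all differ -> CONFLICT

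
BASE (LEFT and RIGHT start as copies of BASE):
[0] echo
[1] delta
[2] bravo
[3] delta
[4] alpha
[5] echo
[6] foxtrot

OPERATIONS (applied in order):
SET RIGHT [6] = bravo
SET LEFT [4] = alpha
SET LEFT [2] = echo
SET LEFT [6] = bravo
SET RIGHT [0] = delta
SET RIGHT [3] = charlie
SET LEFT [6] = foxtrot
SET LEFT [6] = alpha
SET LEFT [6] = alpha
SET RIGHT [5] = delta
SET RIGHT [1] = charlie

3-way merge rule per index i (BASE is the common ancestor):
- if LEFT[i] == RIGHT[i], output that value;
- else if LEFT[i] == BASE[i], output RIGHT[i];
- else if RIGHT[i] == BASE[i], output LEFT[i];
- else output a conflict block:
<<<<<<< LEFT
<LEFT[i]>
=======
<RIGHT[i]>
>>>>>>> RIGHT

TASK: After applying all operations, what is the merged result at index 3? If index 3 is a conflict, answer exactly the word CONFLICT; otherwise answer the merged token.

Final LEFT:  [echo, delta, echo, delta, alpha, echo, alpha]
Final RIGHT: [delta, charlie, bravo, charlie, alpha, delta, bravo]
i=0: L=echo=BASE, R=delta -> take RIGHT -> delta
i=1: L=delta=BASE, R=charlie -> take RIGHT -> charlie
i=2: L=echo, R=bravo=BASE -> take LEFT -> echo
i=3: L=delta=BASE, R=charlie -> take RIGHT -> charlie
i=4: L=alpha R=alpha -> agree -> alpha
i=5: L=echo=BASE, R=delta -> take RIGHT -> delta
i=6: BASE=foxtrot L=alpha R=bravo all differ -> CONFLICT
Index 3 -> charlie

Answer: charlie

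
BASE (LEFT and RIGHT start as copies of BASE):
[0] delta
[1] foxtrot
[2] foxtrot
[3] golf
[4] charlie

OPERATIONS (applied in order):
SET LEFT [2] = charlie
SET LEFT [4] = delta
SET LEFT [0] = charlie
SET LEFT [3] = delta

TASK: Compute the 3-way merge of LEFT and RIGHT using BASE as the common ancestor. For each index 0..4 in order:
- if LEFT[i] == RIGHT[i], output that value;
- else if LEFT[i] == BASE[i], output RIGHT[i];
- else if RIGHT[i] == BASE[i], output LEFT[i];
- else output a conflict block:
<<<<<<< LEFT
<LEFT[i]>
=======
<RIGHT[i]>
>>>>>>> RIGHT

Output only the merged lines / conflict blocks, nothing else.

Answer: charlie
foxtrot
charlie
delta
delta

Derivation:
Final LEFT:  [charlie, foxtrot, charlie, delta, delta]
Final RIGHT: [delta, foxtrot, foxtrot, golf, charlie]
i=0: L=charlie, R=delta=BASE -> take LEFT -> charlie
i=1: L=foxtrot R=foxtrot -> agree -> foxtrot
i=2: L=charlie, R=foxtrot=BASE -> take LEFT -> charlie
i=3: L=delta, R=golf=BASE -> take LEFT -> delta
i=4: L=delta, R=charlie=BASE -> take LEFT -> delta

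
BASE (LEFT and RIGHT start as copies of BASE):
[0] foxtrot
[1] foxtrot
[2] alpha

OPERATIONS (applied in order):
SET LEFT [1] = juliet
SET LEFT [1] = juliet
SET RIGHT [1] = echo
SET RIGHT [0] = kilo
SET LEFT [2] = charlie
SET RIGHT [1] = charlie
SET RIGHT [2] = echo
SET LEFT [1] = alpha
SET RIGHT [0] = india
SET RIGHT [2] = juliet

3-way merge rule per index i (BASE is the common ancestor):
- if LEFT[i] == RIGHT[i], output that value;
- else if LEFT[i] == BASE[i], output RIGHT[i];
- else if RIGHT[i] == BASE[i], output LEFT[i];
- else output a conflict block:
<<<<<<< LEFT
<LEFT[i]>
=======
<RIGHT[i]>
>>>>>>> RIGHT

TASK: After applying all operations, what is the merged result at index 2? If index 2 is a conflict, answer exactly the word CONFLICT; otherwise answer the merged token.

Answer: CONFLICT

Derivation:
Final LEFT:  [foxtrot, alpha, charlie]
Final RIGHT: [india, charlie, juliet]
i=0: L=foxtrot=BASE, R=india -> take RIGHT -> india
i=1: BASE=foxtrot L=alpha R=charlie all differ -> CONFLICT
i=2: BASE=alpha L=charlie R=juliet all differ -> CONFLICT
Index 2 -> CONFLICT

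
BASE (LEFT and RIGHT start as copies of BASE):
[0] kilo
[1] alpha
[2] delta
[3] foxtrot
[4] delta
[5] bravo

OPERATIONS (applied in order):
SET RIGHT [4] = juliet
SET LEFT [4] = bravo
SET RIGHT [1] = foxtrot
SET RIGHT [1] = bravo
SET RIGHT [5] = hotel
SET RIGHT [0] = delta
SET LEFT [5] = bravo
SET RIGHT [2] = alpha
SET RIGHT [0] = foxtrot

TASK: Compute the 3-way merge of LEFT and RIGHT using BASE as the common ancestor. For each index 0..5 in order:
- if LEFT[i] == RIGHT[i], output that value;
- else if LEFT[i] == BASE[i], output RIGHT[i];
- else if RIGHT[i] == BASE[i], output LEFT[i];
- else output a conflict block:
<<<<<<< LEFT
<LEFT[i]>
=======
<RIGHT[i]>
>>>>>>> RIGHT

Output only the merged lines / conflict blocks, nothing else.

Answer: foxtrot
bravo
alpha
foxtrot
<<<<<<< LEFT
bravo
=======
juliet
>>>>>>> RIGHT
hotel

Derivation:
Final LEFT:  [kilo, alpha, delta, foxtrot, bravo, bravo]
Final RIGHT: [foxtrot, bravo, alpha, foxtrot, juliet, hotel]
i=0: L=kilo=BASE, R=foxtrot -> take RIGHT -> foxtrot
i=1: L=alpha=BASE, R=bravo -> take RIGHT -> bravo
i=2: L=delta=BASE, R=alpha -> take RIGHT -> alpha
i=3: L=foxtrot R=foxtrot -> agree -> foxtrot
i=4: BASE=delta L=bravo R=juliet all differ -> CONFLICT
i=5: L=bravo=BASE, R=hotel -> take RIGHT -> hotel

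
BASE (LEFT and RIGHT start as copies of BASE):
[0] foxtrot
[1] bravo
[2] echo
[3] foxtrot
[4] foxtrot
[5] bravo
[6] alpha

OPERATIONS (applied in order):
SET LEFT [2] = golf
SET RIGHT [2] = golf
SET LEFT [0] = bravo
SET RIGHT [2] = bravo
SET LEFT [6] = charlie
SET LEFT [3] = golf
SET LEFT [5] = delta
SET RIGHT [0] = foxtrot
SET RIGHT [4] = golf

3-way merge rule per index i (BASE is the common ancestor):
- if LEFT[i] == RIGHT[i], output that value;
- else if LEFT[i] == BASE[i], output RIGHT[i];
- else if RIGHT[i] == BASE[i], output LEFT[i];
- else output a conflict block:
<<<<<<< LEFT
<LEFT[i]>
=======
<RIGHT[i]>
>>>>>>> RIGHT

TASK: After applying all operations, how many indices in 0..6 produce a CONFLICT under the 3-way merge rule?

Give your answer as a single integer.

Final LEFT:  [bravo, bravo, golf, golf, foxtrot, delta, charlie]
Final RIGHT: [foxtrot, bravo, bravo, foxtrot, golf, bravo, alpha]
i=0: L=bravo, R=foxtrot=BASE -> take LEFT -> bravo
i=1: L=bravo R=bravo -> agree -> bravo
i=2: BASE=echo L=golf R=bravo all differ -> CONFLICT
i=3: L=golf, R=foxtrot=BASE -> take LEFT -> golf
i=4: L=foxtrot=BASE, R=golf -> take RIGHT -> golf
i=5: L=delta, R=bravo=BASE -> take LEFT -> delta
i=6: L=charlie, R=alpha=BASE -> take LEFT -> charlie
Conflict count: 1

Answer: 1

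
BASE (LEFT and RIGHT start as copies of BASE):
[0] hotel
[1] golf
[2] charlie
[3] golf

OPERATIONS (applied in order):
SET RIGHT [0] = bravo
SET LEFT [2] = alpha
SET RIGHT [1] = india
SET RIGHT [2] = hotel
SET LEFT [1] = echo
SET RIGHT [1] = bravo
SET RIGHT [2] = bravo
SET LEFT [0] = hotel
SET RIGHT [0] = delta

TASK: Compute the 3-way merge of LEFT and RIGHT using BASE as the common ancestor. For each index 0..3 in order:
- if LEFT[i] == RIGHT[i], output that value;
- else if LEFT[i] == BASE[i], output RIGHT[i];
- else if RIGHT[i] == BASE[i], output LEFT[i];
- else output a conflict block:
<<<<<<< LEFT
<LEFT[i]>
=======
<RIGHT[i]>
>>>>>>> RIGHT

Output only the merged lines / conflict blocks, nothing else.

Answer: delta
<<<<<<< LEFT
echo
=======
bravo
>>>>>>> RIGHT
<<<<<<< LEFT
alpha
=======
bravo
>>>>>>> RIGHT
golf

Derivation:
Final LEFT:  [hotel, echo, alpha, golf]
Final RIGHT: [delta, bravo, bravo, golf]
i=0: L=hotel=BASE, R=delta -> take RIGHT -> delta
i=1: BASE=golf L=echo R=bravo all differ -> CONFLICT
i=2: BASE=charlie L=alpha R=bravo all differ -> CONFLICT
i=3: L=golf R=golf -> agree -> golf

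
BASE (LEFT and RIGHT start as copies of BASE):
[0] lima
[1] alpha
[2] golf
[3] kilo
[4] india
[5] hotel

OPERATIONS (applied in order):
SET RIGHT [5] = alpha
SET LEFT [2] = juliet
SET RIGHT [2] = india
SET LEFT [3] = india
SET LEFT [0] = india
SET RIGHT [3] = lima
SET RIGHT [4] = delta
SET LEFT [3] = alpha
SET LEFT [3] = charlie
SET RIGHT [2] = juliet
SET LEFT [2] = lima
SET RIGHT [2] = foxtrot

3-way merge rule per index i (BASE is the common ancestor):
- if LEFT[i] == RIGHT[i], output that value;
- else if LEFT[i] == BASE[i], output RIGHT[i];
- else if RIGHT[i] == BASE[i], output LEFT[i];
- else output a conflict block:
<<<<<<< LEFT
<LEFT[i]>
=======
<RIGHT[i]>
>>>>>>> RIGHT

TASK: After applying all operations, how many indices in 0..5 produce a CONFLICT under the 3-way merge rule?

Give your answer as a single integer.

Answer: 2

Derivation:
Final LEFT:  [india, alpha, lima, charlie, india, hotel]
Final RIGHT: [lima, alpha, foxtrot, lima, delta, alpha]
i=0: L=india, R=lima=BASE -> take LEFT -> india
i=1: L=alpha R=alpha -> agree -> alpha
i=2: BASE=golf L=lima R=foxtrot all differ -> CONFLICT
i=3: BASE=kilo L=charlie R=lima all differ -> CONFLICT
i=4: L=india=BASE, R=delta -> take RIGHT -> delta
i=5: L=hotel=BASE, R=alpha -> take RIGHT -> alpha
Conflict count: 2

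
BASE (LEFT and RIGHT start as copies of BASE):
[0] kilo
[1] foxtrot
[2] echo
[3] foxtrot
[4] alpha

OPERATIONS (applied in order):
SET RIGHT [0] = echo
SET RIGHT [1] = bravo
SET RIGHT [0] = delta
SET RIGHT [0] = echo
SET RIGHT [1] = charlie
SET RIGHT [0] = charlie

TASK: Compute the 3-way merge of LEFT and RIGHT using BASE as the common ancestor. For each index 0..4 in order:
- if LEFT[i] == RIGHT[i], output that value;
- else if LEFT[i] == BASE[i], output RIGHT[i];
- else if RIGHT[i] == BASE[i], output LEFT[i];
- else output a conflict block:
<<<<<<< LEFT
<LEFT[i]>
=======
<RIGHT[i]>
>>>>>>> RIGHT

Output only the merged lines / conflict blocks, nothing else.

Final LEFT:  [kilo, foxtrot, echo, foxtrot, alpha]
Final RIGHT: [charlie, charlie, echo, foxtrot, alpha]
i=0: L=kilo=BASE, R=charlie -> take RIGHT -> charlie
i=1: L=foxtrot=BASE, R=charlie -> take RIGHT -> charlie
i=2: L=echo R=echo -> agree -> echo
i=3: L=foxtrot R=foxtrot -> agree -> foxtrot
i=4: L=alpha R=alpha -> agree -> alpha

Answer: charlie
charlie
echo
foxtrot
alpha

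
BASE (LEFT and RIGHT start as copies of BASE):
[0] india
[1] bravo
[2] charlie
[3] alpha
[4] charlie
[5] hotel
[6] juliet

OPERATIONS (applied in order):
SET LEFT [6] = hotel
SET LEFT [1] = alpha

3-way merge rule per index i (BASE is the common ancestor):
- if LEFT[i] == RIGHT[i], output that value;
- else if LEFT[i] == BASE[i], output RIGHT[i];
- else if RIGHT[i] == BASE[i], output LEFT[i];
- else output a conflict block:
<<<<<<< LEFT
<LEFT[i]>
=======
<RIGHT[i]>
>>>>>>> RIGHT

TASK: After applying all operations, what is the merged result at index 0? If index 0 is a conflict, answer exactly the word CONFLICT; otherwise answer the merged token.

Answer: india

Derivation:
Final LEFT:  [india, alpha, charlie, alpha, charlie, hotel, hotel]
Final RIGHT: [india, bravo, charlie, alpha, charlie, hotel, juliet]
i=0: L=india R=india -> agree -> india
i=1: L=alpha, R=bravo=BASE -> take LEFT -> alpha
i=2: L=charlie R=charlie -> agree -> charlie
i=3: L=alpha R=alpha -> agree -> alpha
i=4: L=charlie R=charlie -> agree -> charlie
i=5: L=hotel R=hotel -> agree -> hotel
i=6: L=hotel, R=juliet=BASE -> take LEFT -> hotel
Index 0 -> india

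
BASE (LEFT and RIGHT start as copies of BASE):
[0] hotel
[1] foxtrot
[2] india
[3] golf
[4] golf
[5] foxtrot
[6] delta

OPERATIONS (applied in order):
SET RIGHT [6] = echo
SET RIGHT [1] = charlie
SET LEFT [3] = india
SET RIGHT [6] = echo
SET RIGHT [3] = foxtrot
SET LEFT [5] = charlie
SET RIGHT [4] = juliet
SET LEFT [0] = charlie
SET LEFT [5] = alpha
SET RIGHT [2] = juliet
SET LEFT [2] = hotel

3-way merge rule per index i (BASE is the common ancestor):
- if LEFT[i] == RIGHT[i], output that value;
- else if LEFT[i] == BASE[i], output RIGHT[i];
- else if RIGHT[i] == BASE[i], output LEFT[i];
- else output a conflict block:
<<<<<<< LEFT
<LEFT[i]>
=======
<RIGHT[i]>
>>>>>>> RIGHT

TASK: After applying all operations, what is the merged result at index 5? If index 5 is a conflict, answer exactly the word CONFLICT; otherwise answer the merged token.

Final LEFT:  [charlie, foxtrot, hotel, india, golf, alpha, delta]
Final RIGHT: [hotel, charlie, juliet, foxtrot, juliet, foxtrot, echo]
i=0: L=charlie, R=hotel=BASE -> take LEFT -> charlie
i=1: L=foxtrot=BASE, R=charlie -> take RIGHT -> charlie
i=2: BASE=india L=hotel R=juliet all differ -> CONFLICT
i=3: BASE=golf L=india R=foxtrot all differ -> CONFLICT
i=4: L=golf=BASE, R=juliet -> take RIGHT -> juliet
i=5: L=alpha, R=foxtrot=BASE -> take LEFT -> alpha
i=6: L=delta=BASE, R=echo -> take RIGHT -> echo
Index 5 -> alpha

Answer: alpha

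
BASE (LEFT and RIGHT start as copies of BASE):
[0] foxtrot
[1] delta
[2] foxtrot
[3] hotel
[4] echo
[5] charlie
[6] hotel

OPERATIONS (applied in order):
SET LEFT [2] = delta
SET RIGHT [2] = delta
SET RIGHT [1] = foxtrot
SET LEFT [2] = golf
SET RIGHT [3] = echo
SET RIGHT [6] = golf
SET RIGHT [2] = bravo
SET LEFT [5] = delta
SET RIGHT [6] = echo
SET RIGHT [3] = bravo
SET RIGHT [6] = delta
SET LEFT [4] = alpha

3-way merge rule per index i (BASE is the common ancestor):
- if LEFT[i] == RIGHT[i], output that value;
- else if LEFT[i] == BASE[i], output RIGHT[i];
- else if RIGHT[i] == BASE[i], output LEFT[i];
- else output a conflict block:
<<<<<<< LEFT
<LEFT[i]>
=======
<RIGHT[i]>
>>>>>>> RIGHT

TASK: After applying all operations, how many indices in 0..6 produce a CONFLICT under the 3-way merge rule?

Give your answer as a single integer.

Final LEFT:  [foxtrot, delta, golf, hotel, alpha, delta, hotel]
Final RIGHT: [foxtrot, foxtrot, bravo, bravo, echo, charlie, delta]
i=0: L=foxtrot R=foxtrot -> agree -> foxtrot
i=1: L=delta=BASE, R=foxtrot -> take RIGHT -> foxtrot
i=2: BASE=foxtrot L=golf R=bravo all differ -> CONFLICT
i=3: L=hotel=BASE, R=bravo -> take RIGHT -> bravo
i=4: L=alpha, R=echo=BASE -> take LEFT -> alpha
i=5: L=delta, R=charlie=BASE -> take LEFT -> delta
i=6: L=hotel=BASE, R=delta -> take RIGHT -> delta
Conflict count: 1

Answer: 1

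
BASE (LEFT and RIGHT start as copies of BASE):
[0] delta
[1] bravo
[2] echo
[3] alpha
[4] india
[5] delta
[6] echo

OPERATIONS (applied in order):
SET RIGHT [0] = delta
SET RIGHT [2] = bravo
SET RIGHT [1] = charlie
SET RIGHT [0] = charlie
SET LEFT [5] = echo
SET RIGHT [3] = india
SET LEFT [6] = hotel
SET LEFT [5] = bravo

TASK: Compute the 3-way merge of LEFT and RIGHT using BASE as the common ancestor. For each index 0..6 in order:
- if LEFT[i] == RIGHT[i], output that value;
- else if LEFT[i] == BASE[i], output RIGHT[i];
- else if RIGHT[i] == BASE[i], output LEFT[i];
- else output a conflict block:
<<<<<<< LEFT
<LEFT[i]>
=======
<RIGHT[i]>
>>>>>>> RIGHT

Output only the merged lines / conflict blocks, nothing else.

Final LEFT:  [delta, bravo, echo, alpha, india, bravo, hotel]
Final RIGHT: [charlie, charlie, bravo, india, india, delta, echo]
i=0: L=delta=BASE, R=charlie -> take RIGHT -> charlie
i=1: L=bravo=BASE, R=charlie -> take RIGHT -> charlie
i=2: L=echo=BASE, R=bravo -> take RIGHT -> bravo
i=3: L=alpha=BASE, R=india -> take RIGHT -> india
i=4: L=india R=india -> agree -> india
i=5: L=bravo, R=delta=BASE -> take LEFT -> bravo
i=6: L=hotel, R=echo=BASE -> take LEFT -> hotel

Answer: charlie
charlie
bravo
india
india
bravo
hotel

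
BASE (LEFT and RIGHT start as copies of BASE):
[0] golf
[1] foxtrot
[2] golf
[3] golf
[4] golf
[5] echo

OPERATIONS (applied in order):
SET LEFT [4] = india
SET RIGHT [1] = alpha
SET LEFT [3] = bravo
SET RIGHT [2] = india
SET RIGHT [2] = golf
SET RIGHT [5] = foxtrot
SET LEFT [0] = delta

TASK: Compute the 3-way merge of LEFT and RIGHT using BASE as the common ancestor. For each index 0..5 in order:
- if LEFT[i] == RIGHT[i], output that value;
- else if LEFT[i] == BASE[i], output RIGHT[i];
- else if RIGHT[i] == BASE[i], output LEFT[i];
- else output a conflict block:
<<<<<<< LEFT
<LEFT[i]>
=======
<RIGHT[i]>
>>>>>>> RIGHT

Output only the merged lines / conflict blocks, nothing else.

Final LEFT:  [delta, foxtrot, golf, bravo, india, echo]
Final RIGHT: [golf, alpha, golf, golf, golf, foxtrot]
i=0: L=delta, R=golf=BASE -> take LEFT -> delta
i=1: L=foxtrot=BASE, R=alpha -> take RIGHT -> alpha
i=2: L=golf R=golf -> agree -> golf
i=3: L=bravo, R=golf=BASE -> take LEFT -> bravo
i=4: L=india, R=golf=BASE -> take LEFT -> india
i=5: L=echo=BASE, R=foxtrot -> take RIGHT -> foxtrot

Answer: delta
alpha
golf
bravo
india
foxtrot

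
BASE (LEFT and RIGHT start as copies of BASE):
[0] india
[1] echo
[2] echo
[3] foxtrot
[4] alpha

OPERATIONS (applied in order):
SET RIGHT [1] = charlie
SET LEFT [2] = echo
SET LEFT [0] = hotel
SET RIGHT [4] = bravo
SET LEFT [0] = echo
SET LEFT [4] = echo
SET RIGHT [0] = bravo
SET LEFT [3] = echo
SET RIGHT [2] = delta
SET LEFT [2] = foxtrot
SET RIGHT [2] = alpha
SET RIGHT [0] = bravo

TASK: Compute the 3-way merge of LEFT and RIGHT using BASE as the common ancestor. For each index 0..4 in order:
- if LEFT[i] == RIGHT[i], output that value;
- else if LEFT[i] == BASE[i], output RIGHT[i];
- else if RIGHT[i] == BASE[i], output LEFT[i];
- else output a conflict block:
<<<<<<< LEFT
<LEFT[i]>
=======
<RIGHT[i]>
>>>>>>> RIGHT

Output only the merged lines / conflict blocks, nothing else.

Answer: <<<<<<< LEFT
echo
=======
bravo
>>>>>>> RIGHT
charlie
<<<<<<< LEFT
foxtrot
=======
alpha
>>>>>>> RIGHT
echo
<<<<<<< LEFT
echo
=======
bravo
>>>>>>> RIGHT

Derivation:
Final LEFT:  [echo, echo, foxtrot, echo, echo]
Final RIGHT: [bravo, charlie, alpha, foxtrot, bravo]
i=0: BASE=india L=echo R=bravo all differ -> CONFLICT
i=1: L=echo=BASE, R=charlie -> take RIGHT -> charlie
i=2: BASE=echo L=foxtrot R=alpha all differ -> CONFLICT
i=3: L=echo, R=foxtrot=BASE -> take LEFT -> echo
i=4: BASE=alpha L=echo R=bravo all differ -> CONFLICT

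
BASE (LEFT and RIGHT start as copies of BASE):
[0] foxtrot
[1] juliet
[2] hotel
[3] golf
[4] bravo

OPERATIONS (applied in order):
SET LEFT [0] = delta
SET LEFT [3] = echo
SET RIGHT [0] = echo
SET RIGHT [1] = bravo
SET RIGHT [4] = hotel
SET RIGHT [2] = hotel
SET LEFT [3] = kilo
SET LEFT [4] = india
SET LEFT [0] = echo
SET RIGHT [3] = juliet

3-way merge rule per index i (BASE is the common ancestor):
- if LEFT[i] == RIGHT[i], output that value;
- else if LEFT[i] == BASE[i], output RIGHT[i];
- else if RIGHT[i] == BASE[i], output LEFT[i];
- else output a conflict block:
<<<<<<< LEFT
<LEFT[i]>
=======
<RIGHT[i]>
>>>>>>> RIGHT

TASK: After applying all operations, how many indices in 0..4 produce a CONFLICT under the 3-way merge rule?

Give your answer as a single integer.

Answer: 2

Derivation:
Final LEFT:  [echo, juliet, hotel, kilo, india]
Final RIGHT: [echo, bravo, hotel, juliet, hotel]
i=0: L=echo R=echo -> agree -> echo
i=1: L=juliet=BASE, R=bravo -> take RIGHT -> bravo
i=2: L=hotel R=hotel -> agree -> hotel
i=3: BASE=golf L=kilo R=juliet all differ -> CONFLICT
i=4: BASE=bravo L=india R=hotel all differ -> CONFLICT
Conflict count: 2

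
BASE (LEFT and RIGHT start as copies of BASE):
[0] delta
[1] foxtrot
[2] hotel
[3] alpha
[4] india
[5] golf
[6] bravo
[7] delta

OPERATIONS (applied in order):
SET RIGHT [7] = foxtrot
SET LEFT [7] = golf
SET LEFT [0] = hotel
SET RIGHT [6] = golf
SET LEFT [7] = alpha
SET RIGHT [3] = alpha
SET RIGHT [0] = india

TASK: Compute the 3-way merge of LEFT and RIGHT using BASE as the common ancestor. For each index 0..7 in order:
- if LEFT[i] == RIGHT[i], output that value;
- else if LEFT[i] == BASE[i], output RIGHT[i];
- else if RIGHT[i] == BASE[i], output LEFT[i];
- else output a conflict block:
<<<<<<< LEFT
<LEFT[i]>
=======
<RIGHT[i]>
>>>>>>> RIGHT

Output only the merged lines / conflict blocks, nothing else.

Final LEFT:  [hotel, foxtrot, hotel, alpha, india, golf, bravo, alpha]
Final RIGHT: [india, foxtrot, hotel, alpha, india, golf, golf, foxtrot]
i=0: BASE=delta L=hotel R=india all differ -> CONFLICT
i=1: L=foxtrot R=foxtrot -> agree -> foxtrot
i=2: L=hotel R=hotel -> agree -> hotel
i=3: L=alpha R=alpha -> agree -> alpha
i=4: L=india R=india -> agree -> india
i=5: L=golf R=golf -> agree -> golf
i=6: L=bravo=BASE, R=golf -> take RIGHT -> golf
i=7: BASE=delta L=alpha R=foxtrot all differ -> CONFLICT

Answer: <<<<<<< LEFT
hotel
=======
india
>>>>>>> RIGHT
foxtrot
hotel
alpha
india
golf
golf
<<<<<<< LEFT
alpha
=======
foxtrot
>>>>>>> RIGHT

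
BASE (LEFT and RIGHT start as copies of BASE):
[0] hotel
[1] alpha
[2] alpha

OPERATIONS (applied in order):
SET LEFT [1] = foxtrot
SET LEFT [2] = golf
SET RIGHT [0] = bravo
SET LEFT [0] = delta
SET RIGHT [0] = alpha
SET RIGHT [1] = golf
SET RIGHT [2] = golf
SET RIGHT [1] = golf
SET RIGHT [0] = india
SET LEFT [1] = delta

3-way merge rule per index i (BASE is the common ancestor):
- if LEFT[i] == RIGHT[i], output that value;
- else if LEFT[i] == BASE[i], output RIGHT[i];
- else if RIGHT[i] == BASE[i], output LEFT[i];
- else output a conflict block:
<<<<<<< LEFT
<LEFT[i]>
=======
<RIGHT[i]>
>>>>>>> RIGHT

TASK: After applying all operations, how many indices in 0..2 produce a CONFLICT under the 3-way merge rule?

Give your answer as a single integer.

Answer: 2

Derivation:
Final LEFT:  [delta, delta, golf]
Final RIGHT: [india, golf, golf]
i=0: BASE=hotel L=delta R=india all differ -> CONFLICT
i=1: BASE=alpha L=delta R=golf all differ -> CONFLICT
i=2: L=golf R=golf -> agree -> golf
Conflict count: 2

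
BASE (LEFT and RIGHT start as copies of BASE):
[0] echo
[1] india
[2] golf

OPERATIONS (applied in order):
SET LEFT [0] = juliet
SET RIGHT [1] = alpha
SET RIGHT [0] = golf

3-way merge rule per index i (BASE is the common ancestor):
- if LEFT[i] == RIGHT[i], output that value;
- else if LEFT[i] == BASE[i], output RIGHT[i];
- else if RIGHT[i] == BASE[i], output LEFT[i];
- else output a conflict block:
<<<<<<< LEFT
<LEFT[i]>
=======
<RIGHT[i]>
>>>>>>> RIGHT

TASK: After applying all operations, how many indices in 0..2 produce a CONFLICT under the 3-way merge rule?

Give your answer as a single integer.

Final LEFT:  [juliet, india, golf]
Final RIGHT: [golf, alpha, golf]
i=0: BASE=echo L=juliet R=golf all differ -> CONFLICT
i=1: L=india=BASE, R=alpha -> take RIGHT -> alpha
i=2: L=golf R=golf -> agree -> golf
Conflict count: 1

Answer: 1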